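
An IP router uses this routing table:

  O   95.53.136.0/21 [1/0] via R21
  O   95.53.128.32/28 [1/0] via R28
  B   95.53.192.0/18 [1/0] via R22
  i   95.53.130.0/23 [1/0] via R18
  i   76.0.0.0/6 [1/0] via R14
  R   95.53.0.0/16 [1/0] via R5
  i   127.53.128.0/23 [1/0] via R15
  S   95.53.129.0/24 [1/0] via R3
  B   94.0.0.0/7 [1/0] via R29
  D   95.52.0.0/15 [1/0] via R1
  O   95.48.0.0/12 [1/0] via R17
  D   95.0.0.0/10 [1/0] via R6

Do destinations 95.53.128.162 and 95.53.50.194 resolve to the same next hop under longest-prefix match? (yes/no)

95.53.128.162: longest match 95.53.0.0/16 -> R5
95.53.50.194: longest match 95.53.0.0/16 -> R5

yes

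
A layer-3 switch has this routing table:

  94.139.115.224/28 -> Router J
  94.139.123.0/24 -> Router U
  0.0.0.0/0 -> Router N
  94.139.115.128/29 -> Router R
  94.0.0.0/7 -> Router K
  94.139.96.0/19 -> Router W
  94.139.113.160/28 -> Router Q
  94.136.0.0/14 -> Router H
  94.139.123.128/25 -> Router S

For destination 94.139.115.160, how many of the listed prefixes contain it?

4

Prefixes containing 94.139.115.160:
  0.0.0.0/0 (default, matches everything)
  94.0.0.0/7 (94.0.0.0 - 95.255.255.255)
  94.136.0.0/14 (94.136.0.0 - 94.139.255.255)
  94.139.96.0/19 (94.139.96.0 - 94.139.127.255)
Total matching entries: 4.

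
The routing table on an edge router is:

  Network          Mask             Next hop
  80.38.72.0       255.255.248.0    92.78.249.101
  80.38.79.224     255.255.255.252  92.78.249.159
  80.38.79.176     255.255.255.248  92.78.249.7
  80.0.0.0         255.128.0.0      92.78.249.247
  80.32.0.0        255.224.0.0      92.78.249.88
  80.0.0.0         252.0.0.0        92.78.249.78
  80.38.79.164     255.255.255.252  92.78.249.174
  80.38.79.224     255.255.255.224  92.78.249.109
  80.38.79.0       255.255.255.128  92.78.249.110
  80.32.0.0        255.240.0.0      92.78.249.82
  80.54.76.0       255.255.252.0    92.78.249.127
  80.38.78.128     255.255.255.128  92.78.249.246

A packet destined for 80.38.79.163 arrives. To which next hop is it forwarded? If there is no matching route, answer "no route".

Routes whose prefix contains 80.38.79.163:
  80.0.0.0/6 (80.0.0.0 - 83.255.255.255) -> 92.78.249.78
  80.0.0.0/9 (80.0.0.0 - 80.127.255.255) -> 92.78.249.247
  80.32.0.0/11 (80.32.0.0 - 80.63.255.255) -> 92.78.249.88
  80.32.0.0/12 (80.32.0.0 - 80.47.255.255) -> 92.78.249.82
  80.38.72.0/21 (80.38.72.0 - 80.38.79.255) -> 92.78.249.101
More-specific entries that do NOT match:
  80.38.79.224/30 (80.38.79.224 - 80.38.79.227) does not contain 80.38.79.163
  80.38.79.164/30 (80.38.79.164 - 80.38.79.167) does not contain 80.38.79.163
  80.38.79.176/29 (80.38.79.176 - 80.38.79.183) does not contain 80.38.79.163
  80.38.79.224/27 (80.38.79.224 - 80.38.79.255) does not contain 80.38.79.163
  80.38.79.0/25 (80.38.79.0 - 80.38.79.127) does not contain 80.38.79.163
  80.38.78.128/25 (80.38.78.128 - 80.38.78.255) does not contain 80.38.79.163
  80.54.76.0/22 (80.54.76.0 - 80.54.79.255) does not contain 80.38.79.163
Longest matching prefix is /21 -> next hop 92.78.249.101.

92.78.249.101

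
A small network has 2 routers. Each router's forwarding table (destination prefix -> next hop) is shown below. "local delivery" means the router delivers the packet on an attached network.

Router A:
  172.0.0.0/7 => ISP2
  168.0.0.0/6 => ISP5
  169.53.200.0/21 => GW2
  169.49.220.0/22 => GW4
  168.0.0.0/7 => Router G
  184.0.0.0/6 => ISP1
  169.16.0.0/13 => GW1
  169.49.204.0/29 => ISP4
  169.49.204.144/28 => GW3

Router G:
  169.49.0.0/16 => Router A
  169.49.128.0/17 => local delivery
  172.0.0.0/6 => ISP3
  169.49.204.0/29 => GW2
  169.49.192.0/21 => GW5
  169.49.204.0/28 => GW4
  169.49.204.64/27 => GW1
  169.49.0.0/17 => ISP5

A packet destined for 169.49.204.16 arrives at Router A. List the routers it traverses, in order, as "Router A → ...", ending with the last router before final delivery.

At Router A: longest match for 169.49.204.16 is 168.0.0.0/7 -> Router G
At Router G: longest match for 169.49.204.16 is 169.49.128.0/17 -> local delivery

Router A → Router G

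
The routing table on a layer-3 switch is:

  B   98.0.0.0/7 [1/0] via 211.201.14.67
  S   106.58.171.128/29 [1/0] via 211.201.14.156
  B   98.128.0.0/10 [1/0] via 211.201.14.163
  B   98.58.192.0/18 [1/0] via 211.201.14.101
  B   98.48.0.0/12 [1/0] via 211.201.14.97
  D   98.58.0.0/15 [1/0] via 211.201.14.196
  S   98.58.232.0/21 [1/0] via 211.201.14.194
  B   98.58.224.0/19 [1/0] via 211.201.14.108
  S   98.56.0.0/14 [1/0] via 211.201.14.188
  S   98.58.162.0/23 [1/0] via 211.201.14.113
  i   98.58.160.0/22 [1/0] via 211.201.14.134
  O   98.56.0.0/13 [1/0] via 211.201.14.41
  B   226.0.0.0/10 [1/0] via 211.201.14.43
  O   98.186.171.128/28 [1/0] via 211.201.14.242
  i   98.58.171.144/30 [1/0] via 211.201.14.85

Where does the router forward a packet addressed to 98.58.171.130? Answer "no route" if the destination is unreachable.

211.201.14.196

Routes whose prefix contains 98.58.171.130:
  98.0.0.0/7 (98.0.0.0 - 99.255.255.255) -> 211.201.14.67
  98.48.0.0/12 (98.48.0.0 - 98.63.255.255) -> 211.201.14.97
  98.56.0.0/13 (98.56.0.0 - 98.63.255.255) -> 211.201.14.41
  98.56.0.0/14 (98.56.0.0 - 98.59.255.255) -> 211.201.14.188
  98.58.0.0/15 (98.58.0.0 - 98.59.255.255) -> 211.201.14.196
More-specific entries that do NOT match:
  98.58.171.144/30 (98.58.171.144 - 98.58.171.147) does not contain 98.58.171.130
  106.58.171.128/29 (106.58.171.128 - 106.58.171.135) does not contain 98.58.171.130
  98.186.171.128/28 (98.186.171.128 - 98.186.171.143) does not contain 98.58.171.130
  98.58.162.0/23 (98.58.162.0 - 98.58.163.255) does not contain 98.58.171.130
  98.58.160.0/22 (98.58.160.0 - 98.58.163.255) does not contain 98.58.171.130
  98.58.232.0/21 (98.58.232.0 - 98.58.239.255) does not contain 98.58.171.130
  98.58.224.0/19 (98.58.224.0 - 98.58.255.255) does not contain 98.58.171.130
  98.58.192.0/18 (98.58.192.0 - 98.58.255.255) does not contain 98.58.171.130
Longest matching prefix is /15 -> next hop 211.201.14.196.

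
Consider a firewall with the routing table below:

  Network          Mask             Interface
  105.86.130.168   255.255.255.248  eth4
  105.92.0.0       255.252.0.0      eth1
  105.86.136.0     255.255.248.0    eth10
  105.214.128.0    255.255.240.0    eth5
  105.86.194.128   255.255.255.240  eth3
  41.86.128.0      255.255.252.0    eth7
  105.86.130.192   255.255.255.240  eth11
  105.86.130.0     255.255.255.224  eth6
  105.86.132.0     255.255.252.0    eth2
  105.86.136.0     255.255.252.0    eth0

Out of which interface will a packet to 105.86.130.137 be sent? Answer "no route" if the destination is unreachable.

no route

No entry's prefix contains 105.86.130.137; there is no default route.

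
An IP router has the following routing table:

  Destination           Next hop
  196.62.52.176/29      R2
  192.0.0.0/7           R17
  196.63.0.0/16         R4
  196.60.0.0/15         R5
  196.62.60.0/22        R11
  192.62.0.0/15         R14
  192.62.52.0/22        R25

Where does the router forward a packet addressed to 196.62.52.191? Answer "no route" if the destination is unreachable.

no route

No entry's prefix contains 196.62.52.191; there is no default route.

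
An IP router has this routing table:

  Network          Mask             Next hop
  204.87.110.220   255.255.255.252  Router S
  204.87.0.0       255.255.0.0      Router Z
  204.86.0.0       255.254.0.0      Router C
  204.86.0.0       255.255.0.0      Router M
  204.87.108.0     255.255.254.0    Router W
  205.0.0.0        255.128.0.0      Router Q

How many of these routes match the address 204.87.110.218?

Prefixes containing 204.87.110.218:
  204.86.0.0/15 (204.86.0.0 - 204.87.255.255)
  204.87.0.0/16 (204.87.0.0 - 204.87.255.255)
Total matching entries: 2.

2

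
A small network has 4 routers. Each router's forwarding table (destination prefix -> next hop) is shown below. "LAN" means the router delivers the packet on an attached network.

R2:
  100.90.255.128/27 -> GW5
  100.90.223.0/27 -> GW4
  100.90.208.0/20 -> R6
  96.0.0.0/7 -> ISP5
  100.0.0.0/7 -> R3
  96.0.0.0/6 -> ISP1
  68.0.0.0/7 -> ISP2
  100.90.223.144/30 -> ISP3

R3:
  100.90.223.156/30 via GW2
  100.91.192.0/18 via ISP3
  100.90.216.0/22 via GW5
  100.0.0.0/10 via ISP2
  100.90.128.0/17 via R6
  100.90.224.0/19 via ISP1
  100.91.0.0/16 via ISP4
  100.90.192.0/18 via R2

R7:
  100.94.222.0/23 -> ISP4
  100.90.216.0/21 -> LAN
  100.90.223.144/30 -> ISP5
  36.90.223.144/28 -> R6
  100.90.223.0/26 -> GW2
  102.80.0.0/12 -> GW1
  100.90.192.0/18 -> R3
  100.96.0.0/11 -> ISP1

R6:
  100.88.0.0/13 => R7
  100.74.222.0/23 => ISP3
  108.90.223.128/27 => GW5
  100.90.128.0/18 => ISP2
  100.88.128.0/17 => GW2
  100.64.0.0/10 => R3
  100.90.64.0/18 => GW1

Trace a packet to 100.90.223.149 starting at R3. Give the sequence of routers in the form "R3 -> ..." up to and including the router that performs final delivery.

R3 -> R2 -> R6 -> R7

At R3: longest match for 100.90.223.149 is 100.90.192.0/18 -> R2
At R2: longest match for 100.90.223.149 is 100.90.208.0/20 -> R6
At R6: longest match for 100.90.223.149 is 100.88.0.0/13 -> R7
At R7: longest match for 100.90.223.149 is 100.90.216.0/21 -> LAN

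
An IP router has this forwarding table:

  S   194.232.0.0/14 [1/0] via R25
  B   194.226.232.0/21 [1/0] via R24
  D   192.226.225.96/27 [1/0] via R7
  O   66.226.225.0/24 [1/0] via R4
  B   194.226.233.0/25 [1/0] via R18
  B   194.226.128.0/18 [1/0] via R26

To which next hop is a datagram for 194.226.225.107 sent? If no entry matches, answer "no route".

no route

No entry's prefix contains 194.226.225.107; there is no default route.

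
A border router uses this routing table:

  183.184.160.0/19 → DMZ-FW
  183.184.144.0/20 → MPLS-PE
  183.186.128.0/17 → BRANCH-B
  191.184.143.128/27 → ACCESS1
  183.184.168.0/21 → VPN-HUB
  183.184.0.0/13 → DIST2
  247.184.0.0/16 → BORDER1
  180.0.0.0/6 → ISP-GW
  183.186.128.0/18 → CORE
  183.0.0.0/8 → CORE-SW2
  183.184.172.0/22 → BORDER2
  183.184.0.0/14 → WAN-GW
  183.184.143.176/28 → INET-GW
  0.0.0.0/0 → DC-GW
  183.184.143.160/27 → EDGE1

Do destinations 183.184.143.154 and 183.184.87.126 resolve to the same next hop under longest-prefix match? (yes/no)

yes

183.184.143.154: longest match 183.184.0.0/14 -> WAN-GW
183.184.87.126: longest match 183.184.0.0/14 -> WAN-GW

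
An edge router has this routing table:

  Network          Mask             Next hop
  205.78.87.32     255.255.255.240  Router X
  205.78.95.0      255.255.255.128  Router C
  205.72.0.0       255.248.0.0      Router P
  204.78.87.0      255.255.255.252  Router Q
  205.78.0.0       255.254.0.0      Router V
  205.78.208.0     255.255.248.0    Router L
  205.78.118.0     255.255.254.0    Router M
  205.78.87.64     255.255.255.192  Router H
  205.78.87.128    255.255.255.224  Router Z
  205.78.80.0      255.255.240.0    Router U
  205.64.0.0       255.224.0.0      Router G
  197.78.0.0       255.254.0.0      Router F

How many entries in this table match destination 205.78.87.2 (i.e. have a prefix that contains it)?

Prefixes containing 205.78.87.2:
  205.64.0.0/11 (205.64.0.0 - 205.95.255.255)
  205.72.0.0/13 (205.72.0.0 - 205.79.255.255)
  205.78.0.0/15 (205.78.0.0 - 205.79.255.255)
  205.78.80.0/20 (205.78.80.0 - 205.78.95.255)
Total matching entries: 4.

4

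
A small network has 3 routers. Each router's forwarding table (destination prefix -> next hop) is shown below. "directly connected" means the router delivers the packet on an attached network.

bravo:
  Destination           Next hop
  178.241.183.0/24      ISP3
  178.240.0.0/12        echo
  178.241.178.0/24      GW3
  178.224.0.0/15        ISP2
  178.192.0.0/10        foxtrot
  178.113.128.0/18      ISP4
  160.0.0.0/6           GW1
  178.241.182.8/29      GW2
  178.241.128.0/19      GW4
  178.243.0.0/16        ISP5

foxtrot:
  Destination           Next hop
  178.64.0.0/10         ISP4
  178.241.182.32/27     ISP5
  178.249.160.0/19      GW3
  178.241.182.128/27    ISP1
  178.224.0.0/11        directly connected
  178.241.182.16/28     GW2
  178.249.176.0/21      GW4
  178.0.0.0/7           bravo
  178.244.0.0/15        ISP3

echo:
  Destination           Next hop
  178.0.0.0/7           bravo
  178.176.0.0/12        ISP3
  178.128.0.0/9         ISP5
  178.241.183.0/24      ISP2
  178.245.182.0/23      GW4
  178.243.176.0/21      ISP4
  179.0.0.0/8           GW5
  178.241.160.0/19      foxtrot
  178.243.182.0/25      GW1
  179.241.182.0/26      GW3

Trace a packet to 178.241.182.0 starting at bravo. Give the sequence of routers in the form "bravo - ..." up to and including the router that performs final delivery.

At bravo: longest match for 178.241.182.0 is 178.240.0.0/12 -> echo
At echo: longest match for 178.241.182.0 is 178.241.160.0/19 -> foxtrot
At foxtrot: longest match for 178.241.182.0 is 178.224.0.0/11 -> directly connected

bravo - echo - foxtrot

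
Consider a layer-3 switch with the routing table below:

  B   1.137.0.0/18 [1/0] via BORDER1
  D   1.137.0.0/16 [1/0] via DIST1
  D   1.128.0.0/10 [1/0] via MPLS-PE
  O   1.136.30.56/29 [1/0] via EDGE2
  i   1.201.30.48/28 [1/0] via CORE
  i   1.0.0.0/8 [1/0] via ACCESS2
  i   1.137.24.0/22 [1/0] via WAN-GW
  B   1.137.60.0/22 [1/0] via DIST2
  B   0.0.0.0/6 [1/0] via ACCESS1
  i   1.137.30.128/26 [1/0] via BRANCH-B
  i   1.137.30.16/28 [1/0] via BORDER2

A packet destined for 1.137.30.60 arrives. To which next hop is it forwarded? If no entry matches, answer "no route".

Routes whose prefix contains 1.137.30.60:
  0.0.0.0/6 (0.0.0.0 - 3.255.255.255) -> ACCESS1
  1.0.0.0/8 (1.0.0.0 - 1.255.255.255) -> ACCESS2
  1.128.0.0/10 (1.128.0.0 - 1.191.255.255) -> MPLS-PE
  1.137.0.0/16 (1.137.0.0 - 1.137.255.255) -> DIST1
  1.137.0.0/18 (1.137.0.0 - 1.137.63.255) -> BORDER1
More-specific entries that do NOT match:
  1.136.30.56/29 (1.136.30.56 - 1.136.30.63) does not contain 1.137.30.60
  1.201.30.48/28 (1.201.30.48 - 1.201.30.63) does not contain 1.137.30.60
  1.137.30.16/28 (1.137.30.16 - 1.137.30.31) does not contain 1.137.30.60
  1.137.30.128/26 (1.137.30.128 - 1.137.30.191) does not contain 1.137.30.60
  1.137.24.0/22 (1.137.24.0 - 1.137.27.255) does not contain 1.137.30.60
  1.137.60.0/22 (1.137.60.0 - 1.137.63.255) does not contain 1.137.30.60
Longest matching prefix is /18 -> next hop BORDER1.

BORDER1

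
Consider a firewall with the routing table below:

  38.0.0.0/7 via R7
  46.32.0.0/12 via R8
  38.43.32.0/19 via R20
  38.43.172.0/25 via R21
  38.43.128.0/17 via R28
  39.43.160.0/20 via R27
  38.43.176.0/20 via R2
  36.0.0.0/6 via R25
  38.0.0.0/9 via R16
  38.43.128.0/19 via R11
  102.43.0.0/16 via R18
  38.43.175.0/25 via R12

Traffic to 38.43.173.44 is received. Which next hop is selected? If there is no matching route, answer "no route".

R28

Routes whose prefix contains 38.43.173.44:
  36.0.0.0/6 (36.0.0.0 - 39.255.255.255) -> R25
  38.0.0.0/7 (38.0.0.0 - 39.255.255.255) -> R7
  38.0.0.0/9 (38.0.0.0 - 38.127.255.255) -> R16
  38.43.128.0/17 (38.43.128.0 - 38.43.255.255) -> R28
More-specific entries that do NOT match:
  38.43.172.0/25 (38.43.172.0 - 38.43.172.127) does not contain 38.43.173.44
  38.43.175.0/25 (38.43.175.0 - 38.43.175.127) does not contain 38.43.173.44
  39.43.160.0/20 (39.43.160.0 - 39.43.175.255) does not contain 38.43.173.44
  38.43.176.0/20 (38.43.176.0 - 38.43.191.255) does not contain 38.43.173.44
  38.43.32.0/19 (38.43.32.0 - 38.43.63.255) does not contain 38.43.173.44
  38.43.128.0/19 (38.43.128.0 - 38.43.159.255) does not contain 38.43.173.44
Longest matching prefix is /17 -> next hop R28.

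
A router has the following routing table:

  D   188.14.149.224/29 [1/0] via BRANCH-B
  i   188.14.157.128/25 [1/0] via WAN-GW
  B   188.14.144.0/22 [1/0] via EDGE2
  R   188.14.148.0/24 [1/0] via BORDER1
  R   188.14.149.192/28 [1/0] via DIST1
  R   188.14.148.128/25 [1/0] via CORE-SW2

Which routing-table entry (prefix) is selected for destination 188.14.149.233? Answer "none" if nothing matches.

none

188.14.149.233 is outside every listed prefix and there is no default route.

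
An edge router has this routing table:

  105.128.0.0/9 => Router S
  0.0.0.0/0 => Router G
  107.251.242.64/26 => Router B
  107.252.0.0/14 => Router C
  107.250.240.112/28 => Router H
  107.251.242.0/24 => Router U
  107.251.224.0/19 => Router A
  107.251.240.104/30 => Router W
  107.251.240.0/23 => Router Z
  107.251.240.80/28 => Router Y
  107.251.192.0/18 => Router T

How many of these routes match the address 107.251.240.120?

Prefixes containing 107.251.240.120:
  0.0.0.0/0 (default, matches everything)
  107.251.192.0/18 (107.251.192.0 - 107.251.255.255)
  107.251.224.0/19 (107.251.224.0 - 107.251.255.255)
  107.251.240.0/23 (107.251.240.0 - 107.251.241.255)
Total matching entries: 4.

4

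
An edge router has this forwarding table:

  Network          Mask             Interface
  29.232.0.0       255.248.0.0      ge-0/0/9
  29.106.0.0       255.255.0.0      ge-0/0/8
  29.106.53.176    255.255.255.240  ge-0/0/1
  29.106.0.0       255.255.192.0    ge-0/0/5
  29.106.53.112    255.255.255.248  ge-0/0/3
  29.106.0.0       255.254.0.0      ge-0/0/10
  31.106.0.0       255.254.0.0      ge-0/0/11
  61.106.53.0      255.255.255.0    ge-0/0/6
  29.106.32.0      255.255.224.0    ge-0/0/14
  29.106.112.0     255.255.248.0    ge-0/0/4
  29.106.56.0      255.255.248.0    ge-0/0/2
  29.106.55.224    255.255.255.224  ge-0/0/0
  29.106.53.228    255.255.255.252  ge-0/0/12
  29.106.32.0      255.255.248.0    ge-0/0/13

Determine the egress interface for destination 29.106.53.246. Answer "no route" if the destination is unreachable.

Routes whose prefix contains 29.106.53.246:
  29.106.0.0/15 (29.106.0.0 - 29.107.255.255) -> ge-0/0/10
  29.106.0.0/16 (29.106.0.0 - 29.106.255.255) -> ge-0/0/8
  29.106.0.0/18 (29.106.0.0 - 29.106.63.255) -> ge-0/0/5
  29.106.32.0/19 (29.106.32.0 - 29.106.63.255) -> ge-0/0/14
More-specific entries that do NOT match:
  29.106.53.228/30 (29.106.53.228 - 29.106.53.231) does not contain 29.106.53.246
  29.106.53.112/29 (29.106.53.112 - 29.106.53.119) does not contain 29.106.53.246
  29.106.53.176/28 (29.106.53.176 - 29.106.53.191) does not contain 29.106.53.246
  29.106.55.224/27 (29.106.55.224 - 29.106.55.255) does not contain 29.106.53.246
  61.106.53.0/24 (61.106.53.0 - 61.106.53.255) does not contain 29.106.53.246
  29.106.112.0/21 (29.106.112.0 - 29.106.119.255) does not contain 29.106.53.246
  29.106.56.0/21 (29.106.56.0 - 29.106.63.255) does not contain 29.106.53.246
  29.106.32.0/21 (29.106.32.0 - 29.106.39.255) does not contain 29.106.53.246
Longest matching prefix is /19 -> interface ge-0/0/14.

ge-0/0/14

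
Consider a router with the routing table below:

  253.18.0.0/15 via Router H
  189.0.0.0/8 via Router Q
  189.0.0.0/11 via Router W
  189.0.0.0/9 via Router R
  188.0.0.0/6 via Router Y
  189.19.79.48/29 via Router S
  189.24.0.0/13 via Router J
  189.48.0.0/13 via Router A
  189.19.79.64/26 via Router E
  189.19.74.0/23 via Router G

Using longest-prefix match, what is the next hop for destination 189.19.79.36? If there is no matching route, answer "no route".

Router W

Routes whose prefix contains 189.19.79.36:
  188.0.0.0/6 (188.0.0.0 - 191.255.255.255) -> Router Y
  189.0.0.0/8 (189.0.0.0 - 189.255.255.255) -> Router Q
  189.0.0.0/9 (189.0.0.0 - 189.127.255.255) -> Router R
  189.0.0.0/11 (189.0.0.0 - 189.31.255.255) -> Router W
More-specific entries that do NOT match:
  189.19.79.48/29 (189.19.79.48 - 189.19.79.55) does not contain 189.19.79.36
  189.19.79.64/26 (189.19.79.64 - 189.19.79.127) does not contain 189.19.79.36
  189.19.74.0/23 (189.19.74.0 - 189.19.75.255) does not contain 189.19.79.36
  253.18.0.0/15 (253.18.0.0 - 253.19.255.255) does not contain 189.19.79.36
  189.24.0.0/13 (189.24.0.0 - 189.31.255.255) does not contain 189.19.79.36
  189.48.0.0/13 (189.48.0.0 - 189.55.255.255) does not contain 189.19.79.36
Longest matching prefix is /11 -> next hop Router W.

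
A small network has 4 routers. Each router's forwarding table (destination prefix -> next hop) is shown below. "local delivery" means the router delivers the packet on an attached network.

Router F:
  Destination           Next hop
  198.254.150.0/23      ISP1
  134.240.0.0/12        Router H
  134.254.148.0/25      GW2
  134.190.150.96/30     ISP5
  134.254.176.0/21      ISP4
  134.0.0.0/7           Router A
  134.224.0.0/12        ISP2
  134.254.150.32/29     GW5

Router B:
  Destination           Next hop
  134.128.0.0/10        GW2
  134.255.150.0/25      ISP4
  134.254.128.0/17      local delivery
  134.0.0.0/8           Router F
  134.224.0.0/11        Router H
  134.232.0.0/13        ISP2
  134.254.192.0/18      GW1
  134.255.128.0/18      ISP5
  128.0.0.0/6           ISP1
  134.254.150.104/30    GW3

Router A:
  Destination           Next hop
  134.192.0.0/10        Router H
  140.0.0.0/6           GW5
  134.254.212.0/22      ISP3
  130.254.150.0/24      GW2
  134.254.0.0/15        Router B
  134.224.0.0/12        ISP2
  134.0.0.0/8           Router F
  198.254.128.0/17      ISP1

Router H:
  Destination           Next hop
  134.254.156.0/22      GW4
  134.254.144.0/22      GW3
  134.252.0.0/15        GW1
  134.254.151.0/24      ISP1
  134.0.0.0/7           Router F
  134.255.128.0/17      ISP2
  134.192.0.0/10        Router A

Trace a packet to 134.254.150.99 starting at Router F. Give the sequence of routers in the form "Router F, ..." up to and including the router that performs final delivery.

At Router F: longest match for 134.254.150.99 is 134.240.0.0/12 -> Router H
At Router H: longest match for 134.254.150.99 is 134.192.0.0/10 -> Router A
At Router A: longest match for 134.254.150.99 is 134.254.0.0/15 -> Router B
At Router B: longest match for 134.254.150.99 is 134.254.128.0/17 -> local delivery

Router F, Router H, Router A, Router B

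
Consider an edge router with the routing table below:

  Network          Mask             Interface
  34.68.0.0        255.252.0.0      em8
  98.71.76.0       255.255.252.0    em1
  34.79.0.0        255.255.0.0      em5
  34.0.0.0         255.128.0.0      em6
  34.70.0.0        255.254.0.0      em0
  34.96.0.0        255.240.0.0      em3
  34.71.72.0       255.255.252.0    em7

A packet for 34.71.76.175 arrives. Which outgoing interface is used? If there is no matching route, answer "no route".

Routes whose prefix contains 34.71.76.175:
  34.0.0.0/9 (34.0.0.0 - 34.127.255.255) -> em6
  34.68.0.0/14 (34.68.0.0 - 34.71.255.255) -> em8
  34.70.0.0/15 (34.70.0.0 - 34.71.255.255) -> em0
More-specific entries that do NOT match:
  98.71.76.0/22 (98.71.76.0 - 98.71.79.255) does not contain 34.71.76.175
  34.71.72.0/22 (34.71.72.0 - 34.71.75.255) does not contain 34.71.76.175
  34.79.0.0/16 (34.79.0.0 - 34.79.255.255) does not contain 34.71.76.175
Longest matching prefix is /15 -> interface em0.

em0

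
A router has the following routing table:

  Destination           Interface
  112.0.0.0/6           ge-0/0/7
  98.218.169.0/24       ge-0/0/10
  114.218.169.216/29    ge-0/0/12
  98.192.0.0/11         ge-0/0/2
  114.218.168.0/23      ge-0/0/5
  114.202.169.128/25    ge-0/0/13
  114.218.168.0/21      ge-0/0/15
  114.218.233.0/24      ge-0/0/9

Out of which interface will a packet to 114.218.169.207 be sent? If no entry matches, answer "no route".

Routes whose prefix contains 114.218.169.207:
  112.0.0.0/6 (112.0.0.0 - 115.255.255.255) -> ge-0/0/7
  114.218.168.0/21 (114.218.168.0 - 114.218.175.255) -> ge-0/0/15
  114.218.168.0/23 (114.218.168.0 - 114.218.169.255) -> ge-0/0/5
More-specific entries that do NOT match:
  114.218.169.216/29 (114.218.169.216 - 114.218.169.223) does not contain 114.218.169.207
  114.202.169.128/25 (114.202.169.128 - 114.202.169.255) does not contain 114.218.169.207
  98.218.169.0/24 (98.218.169.0 - 98.218.169.255) does not contain 114.218.169.207
  114.218.233.0/24 (114.218.233.0 - 114.218.233.255) does not contain 114.218.169.207
Longest matching prefix is /23 -> interface ge-0/0/5.

ge-0/0/5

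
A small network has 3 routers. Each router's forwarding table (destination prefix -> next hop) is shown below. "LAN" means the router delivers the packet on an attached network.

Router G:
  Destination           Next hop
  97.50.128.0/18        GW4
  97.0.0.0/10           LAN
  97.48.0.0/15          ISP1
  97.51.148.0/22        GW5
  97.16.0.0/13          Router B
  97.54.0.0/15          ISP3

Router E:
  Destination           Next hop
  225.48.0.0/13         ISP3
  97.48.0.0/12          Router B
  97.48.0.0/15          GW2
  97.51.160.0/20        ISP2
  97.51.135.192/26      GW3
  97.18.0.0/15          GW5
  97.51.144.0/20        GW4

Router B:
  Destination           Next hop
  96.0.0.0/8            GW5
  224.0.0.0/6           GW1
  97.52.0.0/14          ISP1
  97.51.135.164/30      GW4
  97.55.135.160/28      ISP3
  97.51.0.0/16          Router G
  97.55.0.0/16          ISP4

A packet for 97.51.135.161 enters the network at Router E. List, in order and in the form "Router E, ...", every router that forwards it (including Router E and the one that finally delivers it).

At Router E: longest match for 97.51.135.161 is 97.48.0.0/12 -> Router B
At Router B: longest match for 97.51.135.161 is 97.51.0.0/16 -> Router G
At Router G: longest match for 97.51.135.161 is 97.0.0.0/10 -> LAN

Router E, Router B, Router G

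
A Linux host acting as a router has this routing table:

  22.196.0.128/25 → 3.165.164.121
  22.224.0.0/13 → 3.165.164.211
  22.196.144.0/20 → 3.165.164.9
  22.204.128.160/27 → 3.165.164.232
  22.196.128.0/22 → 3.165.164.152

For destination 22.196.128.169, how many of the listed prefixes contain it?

Prefixes containing 22.196.128.169:
  22.196.128.0/22 (22.196.128.0 - 22.196.131.255)
Total matching entries: 1.

1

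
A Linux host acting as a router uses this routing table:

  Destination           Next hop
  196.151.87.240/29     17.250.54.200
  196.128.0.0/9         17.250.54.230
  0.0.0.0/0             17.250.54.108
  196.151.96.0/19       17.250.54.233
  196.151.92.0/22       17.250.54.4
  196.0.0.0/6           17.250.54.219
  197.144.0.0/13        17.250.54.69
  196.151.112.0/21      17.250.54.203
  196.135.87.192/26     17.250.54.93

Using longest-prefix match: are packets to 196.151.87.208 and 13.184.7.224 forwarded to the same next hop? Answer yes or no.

196.151.87.208: longest match 196.128.0.0/9 -> 17.250.54.230
13.184.7.224: longest match 0.0.0.0/0 -> 17.250.54.108

no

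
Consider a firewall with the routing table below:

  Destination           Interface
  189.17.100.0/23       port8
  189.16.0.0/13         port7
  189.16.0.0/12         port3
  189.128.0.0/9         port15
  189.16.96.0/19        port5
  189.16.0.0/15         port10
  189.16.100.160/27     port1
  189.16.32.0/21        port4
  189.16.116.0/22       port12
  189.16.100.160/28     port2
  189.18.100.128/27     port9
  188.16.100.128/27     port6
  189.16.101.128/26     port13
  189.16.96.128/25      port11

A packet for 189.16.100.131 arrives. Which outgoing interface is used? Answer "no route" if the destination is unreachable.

port5

Routes whose prefix contains 189.16.100.131:
  189.16.0.0/12 (189.16.0.0 - 189.31.255.255) -> port3
  189.16.0.0/13 (189.16.0.0 - 189.23.255.255) -> port7
  189.16.0.0/15 (189.16.0.0 - 189.17.255.255) -> port10
  189.16.96.0/19 (189.16.96.0 - 189.16.127.255) -> port5
More-specific entries that do NOT match:
  189.16.100.160/28 (189.16.100.160 - 189.16.100.175) does not contain 189.16.100.131
  189.16.100.160/27 (189.16.100.160 - 189.16.100.191) does not contain 189.16.100.131
  189.18.100.128/27 (189.18.100.128 - 189.18.100.159) does not contain 189.16.100.131
  188.16.100.128/27 (188.16.100.128 - 188.16.100.159) does not contain 189.16.100.131
  189.16.101.128/26 (189.16.101.128 - 189.16.101.191) does not contain 189.16.100.131
  189.16.96.128/25 (189.16.96.128 - 189.16.96.255) does not contain 189.16.100.131
  189.17.100.0/23 (189.17.100.0 - 189.17.101.255) does not contain 189.16.100.131
  189.16.116.0/22 (189.16.116.0 - 189.16.119.255) does not contain 189.16.100.131
  189.16.32.0/21 (189.16.32.0 - 189.16.39.255) does not contain 189.16.100.131
Longest matching prefix is /19 -> interface port5.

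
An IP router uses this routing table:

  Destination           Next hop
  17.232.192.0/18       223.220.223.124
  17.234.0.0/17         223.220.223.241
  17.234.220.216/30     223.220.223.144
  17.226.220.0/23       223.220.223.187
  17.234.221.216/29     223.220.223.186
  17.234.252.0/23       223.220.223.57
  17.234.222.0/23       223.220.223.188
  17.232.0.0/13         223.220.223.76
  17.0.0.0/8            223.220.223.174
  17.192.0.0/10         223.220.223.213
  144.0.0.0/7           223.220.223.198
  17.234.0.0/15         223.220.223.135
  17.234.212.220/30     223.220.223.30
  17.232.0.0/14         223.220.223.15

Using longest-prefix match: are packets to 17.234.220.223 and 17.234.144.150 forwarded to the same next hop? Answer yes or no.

yes

17.234.220.223: longest match 17.234.0.0/15 -> 223.220.223.135
17.234.144.150: longest match 17.234.0.0/15 -> 223.220.223.135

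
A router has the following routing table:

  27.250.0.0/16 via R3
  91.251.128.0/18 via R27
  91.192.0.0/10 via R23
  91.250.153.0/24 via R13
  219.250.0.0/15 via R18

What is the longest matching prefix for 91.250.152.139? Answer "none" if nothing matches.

91.192.0.0/10

Entries matching 91.250.152.139:
  91.192.0.0/10 (91.192.0.0 - 91.255.255.255)
Most specific is 91.192.0.0/10.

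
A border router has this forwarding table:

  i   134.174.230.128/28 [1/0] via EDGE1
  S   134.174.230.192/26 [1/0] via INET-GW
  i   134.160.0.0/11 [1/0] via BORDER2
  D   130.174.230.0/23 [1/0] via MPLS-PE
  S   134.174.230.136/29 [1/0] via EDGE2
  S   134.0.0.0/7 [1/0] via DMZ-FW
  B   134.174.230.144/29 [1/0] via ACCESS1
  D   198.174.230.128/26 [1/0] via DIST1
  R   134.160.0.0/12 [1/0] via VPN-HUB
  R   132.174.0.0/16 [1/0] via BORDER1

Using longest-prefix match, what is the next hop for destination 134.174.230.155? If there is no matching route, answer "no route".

VPN-HUB

Routes whose prefix contains 134.174.230.155:
  134.0.0.0/7 (134.0.0.0 - 135.255.255.255) -> DMZ-FW
  134.160.0.0/11 (134.160.0.0 - 134.191.255.255) -> BORDER2
  134.160.0.0/12 (134.160.0.0 - 134.175.255.255) -> VPN-HUB
More-specific entries that do NOT match:
  134.174.230.136/29 (134.174.230.136 - 134.174.230.143) does not contain 134.174.230.155
  134.174.230.144/29 (134.174.230.144 - 134.174.230.151) does not contain 134.174.230.155
  134.174.230.128/28 (134.174.230.128 - 134.174.230.143) does not contain 134.174.230.155
  134.174.230.192/26 (134.174.230.192 - 134.174.230.255) does not contain 134.174.230.155
  198.174.230.128/26 (198.174.230.128 - 198.174.230.191) does not contain 134.174.230.155
  130.174.230.0/23 (130.174.230.0 - 130.174.231.255) does not contain 134.174.230.155
  132.174.0.0/16 (132.174.0.0 - 132.174.255.255) does not contain 134.174.230.155
Longest matching prefix is /12 -> next hop VPN-HUB.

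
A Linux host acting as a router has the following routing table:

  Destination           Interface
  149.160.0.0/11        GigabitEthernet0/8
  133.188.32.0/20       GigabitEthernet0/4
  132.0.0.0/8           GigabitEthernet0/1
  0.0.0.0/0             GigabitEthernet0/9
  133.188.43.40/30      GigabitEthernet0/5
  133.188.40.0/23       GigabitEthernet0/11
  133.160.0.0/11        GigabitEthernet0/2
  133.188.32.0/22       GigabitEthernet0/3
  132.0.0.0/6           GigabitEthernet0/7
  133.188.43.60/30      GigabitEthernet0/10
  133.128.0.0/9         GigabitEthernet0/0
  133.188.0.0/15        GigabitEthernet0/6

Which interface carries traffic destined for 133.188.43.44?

Routes whose prefix contains 133.188.43.44:
  0.0.0.0/0 (default, matches everything) -> GigabitEthernet0/9
  132.0.0.0/6 (132.0.0.0 - 135.255.255.255) -> GigabitEthernet0/7
  133.128.0.0/9 (133.128.0.0 - 133.255.255.255) -> GigabitEthernet0/0
  133.160.0.0/11 (133.160.0.0 - 133.191.255.255) -> GigabitEthernet0/2
  133.188.0.0/15 (133.188.0.0 - 133.189.255.255) -> GigabitEthernet0/6
  133.188.32.0/20 (133.188.32.0 - 133.188.47.255) -> GigabitEthernet0/4
More-specific entries that do NOT match:
  133.188.43.40/30 (133.188.43.40 - 133.188.43.43) does not contain 133.188.43.44
  133.188.43.60/30 (133.188.43.60 - 133.188.43.63) does not contain 133.188.43.44
  133.188.40.0/23 (133.188.40.0 - 133.188.41.255) does not contain 133.188.43.44
  133.188.32.0/22 (133.188.32.0 - 133.188.35.255) does not contain 133.188.43.44
Longest matching prefix is /20 -> interface GigabitEthernet0/4.

GigabitEthernet0/4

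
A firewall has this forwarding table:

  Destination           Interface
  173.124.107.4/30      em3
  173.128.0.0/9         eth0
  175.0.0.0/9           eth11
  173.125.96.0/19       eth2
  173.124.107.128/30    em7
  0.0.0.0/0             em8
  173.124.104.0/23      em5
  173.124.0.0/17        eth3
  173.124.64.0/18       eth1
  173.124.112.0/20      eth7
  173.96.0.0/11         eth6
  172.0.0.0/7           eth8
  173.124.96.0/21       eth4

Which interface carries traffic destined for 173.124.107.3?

eth1

Routes whose prefix contains 173.124.107.3:
  0.0.0.0/0 (default, matches everything) -> em8
  172.0.0.0/7 (172.0.0.0 - 173.255.255.255) -> eth8
  173.96.0.0/11 (173.96.0.0 - 173.127.255.255) -> eth6
  173.124.0.0/17 (173.124.0.0 - 173.124.127.255) -> eth3
  173.124.64.0/18 (173.124.64.0 - 173.124.127.255) -> eth1
More-specific entries that do NOT match:
  173.124.107.4/30 (173.124.107.4 - 173.124.107.7) does not contain 173.124.107.3
  173.124.107.128/30 (173.124.107.128 - 173.124.107.131) does not contain 173.124.107.3
  173.124.104.0/23 (173.124.104.0 - 173.124.105.255) does not contain 173.124.107.3
  173.124.96.0/21 (173.124.96.0 - 173.124.103.255) does not contain 173.124.107.3
  173.124.112.0/20 (173.124.112.0 - 173.124.127.255) does not contain 173.124.107.3
  173.125.96.0/19 (173.125.96.0 - 173.125.127.255) does not contain 173.124.107.3
Longest matching prefix is /18 -> interface eth1.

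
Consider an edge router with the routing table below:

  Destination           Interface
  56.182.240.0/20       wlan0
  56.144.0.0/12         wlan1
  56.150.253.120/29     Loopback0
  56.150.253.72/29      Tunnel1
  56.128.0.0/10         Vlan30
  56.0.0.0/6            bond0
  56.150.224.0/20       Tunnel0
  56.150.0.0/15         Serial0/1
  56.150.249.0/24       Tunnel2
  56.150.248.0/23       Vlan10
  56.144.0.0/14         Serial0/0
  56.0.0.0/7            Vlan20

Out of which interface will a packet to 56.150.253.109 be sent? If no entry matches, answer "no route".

Serial0/1

Routes whose prefix contains 56.150.253.109:
  56.0.0.0/6 (56.0.0.0 - 59.255.255.255) -> bond0
  56.0.0.0/7 (56.0.0.0 - 57.255.255.255) -> Vlan20
  56.128.0.0/10 (56.128.0.0 - 56.191.255.255) -> Vlan30
  56.144.0.0/12 (56.144.0.0 - 56.159.255.255) -> wlan1
  56.150.0.0/15 (56.150.0.0 - 56.151.255.255) -> Serial0/1
More-specific entries that do NOT match:
  56.150.253.120/29 (56.150.253.120 - 56.150.253.127) does not contain 56.150.253.109
  56.150.253.72/29 (56.150.253.72 - 56.150.253.79) does not contain 56.150.253.109
  56.150.249.0/24 (56.150.249.0 - 56.150.249.255) does not contain 56.150.253.109
  56.150.248.0/23 (56.150.248.0 - 56.150.249.255) does not contain 56.150.253.109
  56.182.240.0/20 (56.182.240.0 - 56.182.255.255) does not contain 56.150.253.109
  56.150.224.0/20 (56.150.224.0 - 56.150.239.255) does not contain 56.150.253.109
Longest matching prefix is /15 -> interface Serial0/1.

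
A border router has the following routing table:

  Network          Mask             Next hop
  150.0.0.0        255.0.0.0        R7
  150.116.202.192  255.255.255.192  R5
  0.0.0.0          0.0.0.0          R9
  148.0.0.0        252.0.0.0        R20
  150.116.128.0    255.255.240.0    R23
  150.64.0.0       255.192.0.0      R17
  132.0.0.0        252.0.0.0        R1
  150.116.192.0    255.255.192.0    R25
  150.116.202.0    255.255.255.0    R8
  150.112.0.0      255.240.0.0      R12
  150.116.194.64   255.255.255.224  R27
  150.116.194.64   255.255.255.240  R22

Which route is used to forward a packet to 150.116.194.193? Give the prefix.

Entries matching 150.116.194.193:
  0.0.0.0/0 (default, matches everything)
  148.0.0.0/6 (148.0.0.0 - 151.255.255.255)
  150.0.0.0/8 (150.0.0.0 - 150.255.255.255)
  150.64.0.0/10 (150.64.0.0 - 150.127.255.255)
  150.112.0.0/12 (150.112.0.0 - 150.127.255.255)
  150.116.192.0/18 (150.116.192.0 - 150.116.255.255)
Most specific is 150.116.192.0/18.

150.116.192.0/18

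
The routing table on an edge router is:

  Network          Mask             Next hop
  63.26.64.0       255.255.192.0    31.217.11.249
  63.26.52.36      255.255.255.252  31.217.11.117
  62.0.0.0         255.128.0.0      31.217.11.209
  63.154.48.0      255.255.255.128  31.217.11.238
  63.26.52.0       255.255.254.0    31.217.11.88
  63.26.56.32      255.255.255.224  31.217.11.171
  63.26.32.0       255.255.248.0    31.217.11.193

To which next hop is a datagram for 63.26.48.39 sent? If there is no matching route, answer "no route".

no route

No entry's prefix contains 63.26.48.39; there is no default route.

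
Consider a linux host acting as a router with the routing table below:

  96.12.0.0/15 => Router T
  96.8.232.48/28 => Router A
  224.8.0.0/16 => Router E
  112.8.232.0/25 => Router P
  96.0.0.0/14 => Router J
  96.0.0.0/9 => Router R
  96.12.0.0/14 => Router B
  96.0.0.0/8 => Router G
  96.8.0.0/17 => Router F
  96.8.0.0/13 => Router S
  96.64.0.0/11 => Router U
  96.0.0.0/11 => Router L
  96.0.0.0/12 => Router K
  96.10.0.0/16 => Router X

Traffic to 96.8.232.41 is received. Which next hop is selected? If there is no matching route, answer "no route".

Routes whose prefix contains 96.8.232.41:
  96.0.0.0/8 (96.0.0.0 - 96.255.255.255) -> Router G
  96.0.0.0/9 (96.0.0.0 - 96.127.255.255) -> Router R
  96.0.0.0/11 (96.0.0.0 - 96.31.255.255) -> Router L
  96.0.0.0/12 (96.0.0.0 - 96.15.255.255) -> Router K
  96.8.0.0/13 (96.8.0.0 - 96.15.255.255) -> Router S
More-specific entries that do NOT match:
  96.8.232.48/28 (96.8.232.48 - 96.8.232.63) does not contain 96.8.232.41
  112.8.232.0/25 (112.8.232.0 - 112.8.232.127) does not contain 96.8.232.41
  96.8.0.0/17 (96.8.0.0 - 96.8.127.255) does not contain 96.8.232.41
  224.8.0.0/16 (224.8.0.0 - 224.8.255.255) does not contain 96.8.232.41
  96.10.0.0/16 (96.10.0.0 - 96.10.255.255) does not contain 96.8.232.41
  96.12.0.0/15 (96.12.0.0 - 96.13.255.255) does not contain 96.8.232.41
  96.0.0.0/14 (96.0.0.0 - 96.3.255.255) does not contain 96.8.232.41
  96.12.0.0/14 (96.12.0.0 - 96.15.255.255) does not contain 96.8.232.41
Longest matching prefix is /13 -> next hop Router S.

Router S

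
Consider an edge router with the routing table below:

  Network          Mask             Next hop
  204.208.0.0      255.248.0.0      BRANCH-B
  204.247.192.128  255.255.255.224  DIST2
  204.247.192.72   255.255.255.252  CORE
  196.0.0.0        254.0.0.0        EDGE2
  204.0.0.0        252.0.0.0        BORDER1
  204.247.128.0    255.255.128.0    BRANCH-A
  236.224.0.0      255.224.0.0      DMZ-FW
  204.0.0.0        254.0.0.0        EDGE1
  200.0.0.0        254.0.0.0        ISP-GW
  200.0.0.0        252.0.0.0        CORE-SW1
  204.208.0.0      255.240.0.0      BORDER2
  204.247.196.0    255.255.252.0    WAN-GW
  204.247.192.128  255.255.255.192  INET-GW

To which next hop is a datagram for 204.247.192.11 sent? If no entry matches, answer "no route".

BRANCH-A

Routes whose prefix contains 204.247.192.11:
  204.0.0.0/6 (204.0.0.0 - 207.255.255.255) -> BORDER1
  204.0.0.0/7 (204.0.0.0 - 205.255.255.255) -> EDGE1
  204.247.128.0/17 (204.247.128.0 - 204.247.255.255) -> BRANCH-A
More-specific entries that do NOT match:
  204.247.192.72/30 (204.247.192.72 - 204.247.192.75) does not contain 204.247.192.11
  204.247.192.128/27 (204.247.192.128 - 204.247.192.159) does not contain 204.247.192.11
  204.247.192.128/26 (204.247.192.128 - 204.247.192.191) does not contain 204.247.192.11
  204.247.196.0/22 (204.247.196.0 - 204.247.199.255) does not contain 204.247.192.11
Longest matching prefix is /17 -> next hop BRANCH-A.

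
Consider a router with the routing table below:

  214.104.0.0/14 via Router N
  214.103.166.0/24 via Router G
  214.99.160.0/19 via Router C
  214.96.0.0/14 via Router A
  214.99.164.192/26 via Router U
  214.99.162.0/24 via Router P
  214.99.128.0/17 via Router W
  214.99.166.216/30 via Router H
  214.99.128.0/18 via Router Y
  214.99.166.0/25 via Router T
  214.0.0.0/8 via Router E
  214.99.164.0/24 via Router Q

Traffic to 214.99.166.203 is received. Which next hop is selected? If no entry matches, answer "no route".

Router C

Routes whose prefix contains 214.99.166.203:
  214.0.0.0/8 (214.0.0.0 - 214.255.255.255) -> Router E
  214.96.0.0/14 (214.96.0.0 - 214.99.255.255) -> Router A
  214.99.128.0/17 (214.99.128.0 - 214.99.255.255) -> Router W
  214.99.128.0/18 (214.99.128.0 - 214.99.191.255) -> Router Y
  214.99.160.0/19 (214.99.160.0 - 214.99.191.255) -> Router C
More-specific entries that do NOT match:
  214.99.166.216/30 (214.99.166.216 - 214.99.166.219) does not contain 214.99.166.203
  214.99.164.192/26 (214.99.164.192 - 214.99.164.255) does not contain 214.99.166.203
  214.99.166.0/25 (214.99.166.0 - 214.99.166.127) does not contain 214.99.166.203
  214.103.166.0/24 (214.103.166.0 - 214.103.166.255) does not contain 214.99.166.203
  214.99.162.0/24 (214.99.162.0 - 214.99.162.255) does not contain 214.99.166.203
  214.99.164.0/24 (214.99.164.0 - 214.99.164.255) does not contain 214.99.166.203
Longest matching prefix is /19 -> next hop Router C.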